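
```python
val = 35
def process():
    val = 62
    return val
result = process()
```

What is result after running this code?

Step 1: Global val = 35.
Step 2: process() creates local val = 62, shadowing the global.
Step 3: Returns local val = 62. result = 62

The answer is 62.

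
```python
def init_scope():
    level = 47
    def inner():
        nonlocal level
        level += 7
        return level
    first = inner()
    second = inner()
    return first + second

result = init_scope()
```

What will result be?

Step 1: level starts at 47.
Step 2: First call: level = 47 + 7 = 54, returns 54.
Step 3: Second call: level = 54 + 7 = 61, returns 61.
Step 4: result = 54 + 61 = 115

The answer is 115.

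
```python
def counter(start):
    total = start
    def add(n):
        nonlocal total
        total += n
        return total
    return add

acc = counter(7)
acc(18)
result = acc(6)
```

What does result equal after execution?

Step 1: counter(7) creates closure with total = 7.
Step 2: First acc(18): total = 7 + 18 = 25.
Step 3: Second acc(6): total = 25 + 6 = 31. result = 31

The answer is 31.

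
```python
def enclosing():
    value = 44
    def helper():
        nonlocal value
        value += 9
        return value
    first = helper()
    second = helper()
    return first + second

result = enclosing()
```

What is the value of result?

Step 1: value starts at 44.
Step 2: First call: value = 44 + 9 = 53, returns 53.
Step 3: Second call: value = 53 + 9 = 62, returns 62.
Step 4: result = 53 + 62 = 115

The answer is 115.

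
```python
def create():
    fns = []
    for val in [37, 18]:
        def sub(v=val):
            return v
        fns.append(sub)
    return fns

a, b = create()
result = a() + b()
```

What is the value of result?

Step 1: Default argument v=val captures val at each iteration.
Step 2: a() returns 37 (captured at first iteration), b() returns 18 (captured at second).
Step 3: result = 37 + 18 = 55

The answer is 55.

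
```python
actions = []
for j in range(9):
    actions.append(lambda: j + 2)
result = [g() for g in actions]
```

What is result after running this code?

Step 1: All lambdas capture j by reference. After the loop, j = 8.
Step 2: Each call returns 8 + 2 = 10.
Step 3: result = [10, 10, 10, 10, 10, 10, 10, 10, 10]

The answer is [10, 10, 10, 10, 10, 10, 10, 10, 10].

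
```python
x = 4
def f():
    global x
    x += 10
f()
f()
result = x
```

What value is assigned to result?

Step 1: x = 4.
Step 2: First f(): x = 4 + 10 = 14.
Step 3: Second f(): x = 14 + 10 = 24. result = 24

The answer is 24.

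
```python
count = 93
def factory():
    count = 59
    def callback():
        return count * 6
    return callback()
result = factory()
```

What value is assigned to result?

Step 1: factory() shadows global count with count = 59.
Step 2: callback() finds count = 59 in enclosing scope, computes 59 * 6 = 354.
Step 3: result = 354

The answer is 354.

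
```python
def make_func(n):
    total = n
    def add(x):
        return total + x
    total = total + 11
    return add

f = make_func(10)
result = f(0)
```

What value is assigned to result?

Step 1: make_func(10) sets total = 10, then total = 10 + 11 = 21.
Step 2: Closures capture by reference, so add sees total = 21.
Step 3: f(0) returns 21 + 0 = 21

The answer is 21.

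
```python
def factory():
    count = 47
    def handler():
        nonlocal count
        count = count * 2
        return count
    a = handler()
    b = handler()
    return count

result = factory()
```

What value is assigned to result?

Step 1: count starts at 47.
Step 2: First handler(): count = 47 * 2 = 94.
Step 3: Second handler(): count = 94 * 2 = 188.
Step 4: result = 188

The answer is 188.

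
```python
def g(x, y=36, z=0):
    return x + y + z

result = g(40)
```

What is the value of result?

Step 1: g(40) uses defaults y = 36, z = 0.
Step 2: Returns 40 + 36 + 0 = 76.
Step 3: result = 76

The answer is 76.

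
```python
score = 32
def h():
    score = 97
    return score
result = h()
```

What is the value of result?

Step 1: Global score = 32.
Step 2: h() creates local score = 97, shadowing the global.
Step 3: Returns local score = 97. result = 97

The answer is 97.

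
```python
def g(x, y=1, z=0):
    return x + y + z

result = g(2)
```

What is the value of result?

Step 1: g(2) uses defaults y = 1, z = 0.
Step 2: Returns 2 + 1 + 0 = 3.
Step 3: result = 3

The answer is 3.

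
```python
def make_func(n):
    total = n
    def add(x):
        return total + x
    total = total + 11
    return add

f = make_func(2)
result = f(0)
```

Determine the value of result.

Step 1: make_func(2) sets total = 2, then total = 2 + 11 = 13.
Step 2: Closures capture by reference, so add sees total = 13.
Step 3: f(0) returns 13 + 0 = 13

The answer is 13.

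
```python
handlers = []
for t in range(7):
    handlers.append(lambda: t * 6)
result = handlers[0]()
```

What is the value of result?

Step 1: All lambdas reference the same variable t (late binding).
Step 2: After the loop, t = 6. Every lambda returns t * 6.
Step 3: handlers[0]() = 6 * 6 = 36

The answer is 36.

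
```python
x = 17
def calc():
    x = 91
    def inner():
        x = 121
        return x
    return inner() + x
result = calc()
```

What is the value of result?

Step 1: calc() has local x = 91. inner() has local x = 121.
Step 2: inner() returns its local x = 121.
Step 3: calc() returns 121 + its own x (91) = 212

The answer is 212.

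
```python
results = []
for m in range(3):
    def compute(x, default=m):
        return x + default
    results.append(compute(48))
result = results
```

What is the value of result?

Step 1: Default argument default=m is evaluated at function definition time.
Step 2: Each iteration creates compute with default = current m value.
Step 3: compute(48) returns 48 + default. results = [48, 49, 50]

The answer is [48, 49, 50].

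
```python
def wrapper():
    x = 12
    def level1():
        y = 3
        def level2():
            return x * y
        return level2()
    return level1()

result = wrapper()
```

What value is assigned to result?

Step 1: x = 12 in wrapper. y = 3 in level1.
Step 2: level2() reads x = 12 and y = 3 from enclosing scopes.
Step 3: result = 12 * 3 = 36

The answer is 36.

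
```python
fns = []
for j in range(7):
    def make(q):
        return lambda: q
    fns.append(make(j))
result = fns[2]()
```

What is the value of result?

Step 1: make(j) creates a new scope capturing q = j at call time.
Step 2: fns[2] = make(2), so its lambda captures q = 2.
Step 3: result = 2 (closure factory fixes late binding)

The answer is 2.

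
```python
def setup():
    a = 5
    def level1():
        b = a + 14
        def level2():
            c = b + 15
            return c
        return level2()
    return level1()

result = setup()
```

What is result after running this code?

Step 1: a = 5. b = a + 14 = 19.
Step 2: c = b + 15 = 19 + 15 = 34.
Step 3: result = 34

The answer is 34.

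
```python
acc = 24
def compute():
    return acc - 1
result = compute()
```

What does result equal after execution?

Step 1: acc = 24 is defined globally.
Step 2: compute() looks up acc from global scope = 24, then computes 24 - 1 = 23.
Step 3: result = 23

The answer is 23.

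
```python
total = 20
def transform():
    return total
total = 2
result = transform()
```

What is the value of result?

Step 1: total is first set to 20, then reassigned to 2.
Step 2: transform() is called after the reassignment, so it looks up the current global total = 2.
Step 3: result = 2

The answer is 2.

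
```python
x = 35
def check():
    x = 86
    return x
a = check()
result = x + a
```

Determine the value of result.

Step 1: Global x = 35. check() returns local x = 86.
Step 2: a = 86. Global x still = 35.
Step 3: result = 35 + 86 = 121

The answer is 121.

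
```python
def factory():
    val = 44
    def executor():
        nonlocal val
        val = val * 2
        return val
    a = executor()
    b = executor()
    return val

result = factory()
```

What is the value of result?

Step 1: val starts at 44.
Step 2: First executor(): val = 44 * 2 = 88.
Step 3: Second executor(): val = 88 * 2 = 176.
Step 4: result = 176

The answer is 176.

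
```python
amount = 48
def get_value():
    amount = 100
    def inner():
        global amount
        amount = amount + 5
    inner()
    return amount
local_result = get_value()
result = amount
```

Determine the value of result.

Step 1: Global amount = 48. get_value() creates local amount = 100.
Step 2: inner() declares global amount and adds 5: global amount = 48 + 5 = 53.
Step 3: get_value() returns its local amount = 100 (unaffected by inner).
Step 4: result = global amount = 53

The answer is 53.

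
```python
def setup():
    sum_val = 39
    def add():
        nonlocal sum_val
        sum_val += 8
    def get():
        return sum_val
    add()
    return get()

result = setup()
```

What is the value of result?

Step 1: sum_val = 39. add() modifies it via nonlocal, get() reads it.
Step 2: add() makes sum_val = 39 + 8 = 47.
Step 3: get() returns 47. result = 47

The answer is 47.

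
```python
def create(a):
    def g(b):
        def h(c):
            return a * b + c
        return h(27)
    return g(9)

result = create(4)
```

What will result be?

Step 1: a = 4, b = 9, c = 27.
Step 2: h() computes a * b + c = 4 * 9 + 27 = 63.
Step 3: result = 63

The answer is 63.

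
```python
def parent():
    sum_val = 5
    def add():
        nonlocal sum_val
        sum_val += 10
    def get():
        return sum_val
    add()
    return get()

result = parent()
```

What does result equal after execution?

Step 1: sum_val = 5. add() modifies it via nonlocal, get() reads it.
Step 2: add() makes sum_val = 5 + 10 = 15.
Step 3: get() returns 15. result = 15

The answer is 15.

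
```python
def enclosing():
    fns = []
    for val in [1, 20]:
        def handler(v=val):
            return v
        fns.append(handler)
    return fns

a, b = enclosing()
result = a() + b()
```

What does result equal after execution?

Step 1: Default argument v=val captures val at each iteration.
Step 2: a() returns 1 (captured at first iteration), b() returns 20 (captured at second).
Step 3: result = 1 + 20 = 21

The answer is 21.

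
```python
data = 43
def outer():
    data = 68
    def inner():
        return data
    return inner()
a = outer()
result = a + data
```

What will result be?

Step 1: outer() has local data = 68. inner() reads from enclosing.
Step 2: outer() returns 68. Global data = 43 unchanged.
Step 3: result = 68 + 43 = 111

The answer is 111.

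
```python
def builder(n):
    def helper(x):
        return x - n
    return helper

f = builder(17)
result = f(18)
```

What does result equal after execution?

Step 1: builder(17) creates a closure capturing n = 17.
Step 2: f(18) computes 18 - 17 = 1.
Step 3: result = 1

The answer is 1.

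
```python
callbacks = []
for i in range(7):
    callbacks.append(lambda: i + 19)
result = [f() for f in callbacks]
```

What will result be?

Step 1: All lambdas capture i by reference. After the loop, i = 6.
Step 2: Each call returns 6 + 19 = 25.
Step 3: result = [25, 25, 25, 25, 25, 25, 25]

The answer is [25, 25, 25, 25, 25, 25, 25].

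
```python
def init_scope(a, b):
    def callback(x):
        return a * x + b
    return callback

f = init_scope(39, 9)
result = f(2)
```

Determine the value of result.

Step 1: init_scope(39, 9) captures a = 39, b = 9.
Step 2: f(2) computes 39 * 2 + 9 = 87.
Step 3: result = 87

The answer is 87.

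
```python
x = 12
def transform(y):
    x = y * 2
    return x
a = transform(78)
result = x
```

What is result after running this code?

Step 1: Global x = 12.
Step 2: transform(78) creates local x = 78 * 2 = 156.
Step 3: Global x unchanged because no global keyword. result = 12

The answer is 12.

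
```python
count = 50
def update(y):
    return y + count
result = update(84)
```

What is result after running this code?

Step 1: count = 50 is defined globally.
Step 2: update(84) uses parameter y = 84 and looks up count from global scope = 50.
Step 3: result = 84 + 50 = 134

The answer is 134.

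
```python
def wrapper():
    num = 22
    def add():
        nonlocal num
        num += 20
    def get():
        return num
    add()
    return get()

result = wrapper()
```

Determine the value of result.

Step 1: num = 22. add() modifies it via nonlocal, get() reads it.
Step 2: add() makes num = 22 + 20 = 42.
Step 3: get() returns 42. result = 42

The answer is 42.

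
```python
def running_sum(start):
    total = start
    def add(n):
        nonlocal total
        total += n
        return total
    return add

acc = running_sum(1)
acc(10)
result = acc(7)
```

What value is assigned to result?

Step 1: running_sum(1) creates closure with total = 1.
Step 2: First acc(10): total = 1 + 10 = 11.
Step 3: Second acc(7): total = 11 + 7 = 18. result = 18

The answer is 18.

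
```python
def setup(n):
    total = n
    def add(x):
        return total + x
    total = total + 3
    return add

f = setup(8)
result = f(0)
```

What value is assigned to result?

Step 1: setup(8) sets total = 8, then total = 8 + 3 = 11.
Step 2: Closures capture by reference, so add sees total = 11.
Step 3: f(0) returns 11 + 0 = 11

The answer is 11.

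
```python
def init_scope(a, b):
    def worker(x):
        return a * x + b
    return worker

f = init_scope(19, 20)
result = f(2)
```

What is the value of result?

Step 1: init_scope(19, 20) captures a = 19, b = 20.
Step 2: f(2) computes 19 * 2 + 20 = 58.
Step 3: result = 58

The answer is 58.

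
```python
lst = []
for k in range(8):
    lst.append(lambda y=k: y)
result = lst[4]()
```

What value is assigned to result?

Step 1: Default argument y=k captures k's value at each iteration.
Step 2: lst[4] captured y = 4 when k was 4.
Step 3: result = 4

The answer is 4.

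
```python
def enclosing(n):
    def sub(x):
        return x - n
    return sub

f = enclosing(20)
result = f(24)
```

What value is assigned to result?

Step 1: enclosing(20) creates a closure capturing n = 20.
Step 2: f(24) computes 24 - 20 = 4.
Step 3: result = 4

The answer is 4.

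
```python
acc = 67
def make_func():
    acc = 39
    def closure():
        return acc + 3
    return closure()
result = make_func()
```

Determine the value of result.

Step 1: make_func() shadows global acc with acc = 39.
Step 2: closure() finds acc = 39 in enclosing scope, computes 39 + 3 = 42.
Step 3: result = 42

The answer is 42.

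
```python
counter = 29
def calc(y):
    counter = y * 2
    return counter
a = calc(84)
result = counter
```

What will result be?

Step 1: Global counter = 29.
Step 2: calc(84) creates local counter = 84 * 2 = 168.
Step 3: Global counter unchanged because no global keyword. result = 29

The answer is 29.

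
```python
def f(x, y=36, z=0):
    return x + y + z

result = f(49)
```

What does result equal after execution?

Step 1: f(49) uses defaults y = 36, z = 0.
Step 2: Returns 49 + 36 + 0 = 85.
Step 3: result = 85

The answer is 85.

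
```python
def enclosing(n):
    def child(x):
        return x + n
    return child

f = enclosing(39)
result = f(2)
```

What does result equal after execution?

Step 1: enclosing(39) creates a closure that captures n = 39.
Step 2: f(2) calls the closure with x = 2, returning 2 + 39 = 41.
Step 3: result = 41

The answer is 41.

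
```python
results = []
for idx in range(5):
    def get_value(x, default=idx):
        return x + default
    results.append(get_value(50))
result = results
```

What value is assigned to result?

Step 1: Default argument default=idx is evaluated at function definition time.
Step 2: Each iteration creates get_value with default = current idx value.
Step 3: get_value(50) returns 50 + default. results = [50, 51, 52, 53, 54]

The answer is [50, 51, 52, 53, 54].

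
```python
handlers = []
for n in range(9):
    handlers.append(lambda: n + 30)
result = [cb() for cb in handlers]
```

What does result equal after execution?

Step 1: All lambdas capture n by reference. After the loop, n = 8.
Step 2: Each call returns 8 + 30 = 38.
Step 3: result = [38, 38, 38, 38, 38, 38, 38, 38, 38]

The answer is [38, 38, 38, 38, 38, 38, 38, 38, 38].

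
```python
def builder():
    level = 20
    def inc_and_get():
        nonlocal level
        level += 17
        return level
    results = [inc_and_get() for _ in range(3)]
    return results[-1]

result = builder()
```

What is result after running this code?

Step 1: level = 20.
Step 2: Three calls to inc_and_get(), each adding 17.
Step 3: Last value = 20 + 17 * 3 = 71

The answer is 71.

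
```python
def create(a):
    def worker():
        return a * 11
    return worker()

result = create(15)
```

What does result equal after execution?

Step 1: create(15) binds parameter a = 15.
Step 2: worker() accesses a = 15 from enclosing scope.
Step 3: result = 15 * 11 = 165

The answer is 165.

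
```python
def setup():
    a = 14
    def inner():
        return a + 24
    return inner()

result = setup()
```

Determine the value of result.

Step 1: setup() defines a = 14.
Step 2: inner() reads a = 14 from enclosing scope, returns 14 + 24 = 38.
Step 3: result = 38

The answer is 38.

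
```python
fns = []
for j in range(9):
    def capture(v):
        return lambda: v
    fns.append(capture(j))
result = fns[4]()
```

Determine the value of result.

Step 1: capture(j) creates a new scope capturing v = j at call time.
Step 2: fns[4] = capture(4), so its lambda captures v = 4.
Step 3: result = 4 (closure factory fixes late binding)

The answer is 4.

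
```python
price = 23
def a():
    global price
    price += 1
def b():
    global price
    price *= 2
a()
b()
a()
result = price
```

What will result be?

Step 1: price = 23.
Step 2: a(): price = 23 + 1 = 24.
Step 3: b(): price = 24 * 2 = 48.
Step 4: a(): price = 48 + 1 = 49

The answer is 49.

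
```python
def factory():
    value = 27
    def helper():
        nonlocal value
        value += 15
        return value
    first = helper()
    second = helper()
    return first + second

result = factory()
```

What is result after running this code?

Step 1: value starts at 27.
Step 2: First call: value = 27 + 15 = 42, returns 42.
Step 3: Second call: value = 42 + 15 = 57, returns 57.
Step 4: result = 42 + 57 = 99

The answer is 99.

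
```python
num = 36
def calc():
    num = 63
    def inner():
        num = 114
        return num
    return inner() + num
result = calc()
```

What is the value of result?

Step 1: calc() has local num = 63. inner() has local num = 114.
Step 2: inner() returns its local num = 114.
Step 3: calc() returns 114 + its own num (63) = 177

The answer is 177.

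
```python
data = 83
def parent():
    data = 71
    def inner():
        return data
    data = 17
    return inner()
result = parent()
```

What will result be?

Step 1: parent() sets data = 71, then later data = 17.
Step 2: inner() is called after data is reassigned to 17. Closures capture variables by reference, not by value.
Step 3: result = 17

The answer is 17.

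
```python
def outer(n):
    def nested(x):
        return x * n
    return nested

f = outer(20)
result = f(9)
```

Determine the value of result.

Step 1: outer(20) creates a closure capturing n = 20.
Step 2: f(9) computes 9 * 20 = 180.
Step 3: result = 180

The answer is 180.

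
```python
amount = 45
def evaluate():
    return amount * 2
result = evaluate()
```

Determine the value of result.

Step 1: amount = 45 is defined globally.
Step 2: evaluate() looks up amount from global scope = 45, then computes 45 * 2 = 90.
Step 3: result = 90

The answer is 90.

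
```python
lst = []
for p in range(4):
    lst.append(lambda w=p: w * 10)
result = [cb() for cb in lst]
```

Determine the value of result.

Step 1: Default arg w=p captures p at each iteration.
Step 2: lst[k] has w defaulting to k, returns k * 10.
Step 3: result = [0, 10, 20, 30]

The answer is [0, 10, 20, 30].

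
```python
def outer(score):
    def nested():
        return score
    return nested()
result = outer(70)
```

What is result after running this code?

Step 1: outer(70) binds parameter score = 70.
Step 2: nested() looks up score in enclosing scope and finds the parameter score = 70.
Step 3: result = 70

The answer is 70.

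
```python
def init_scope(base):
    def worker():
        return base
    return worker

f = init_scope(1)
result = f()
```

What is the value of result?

Step 1: init_scope(1) creates closure capturing base = 1.
Step 2: f() returns the captured base = 1.
Step 3: result = 1

The answer is 1.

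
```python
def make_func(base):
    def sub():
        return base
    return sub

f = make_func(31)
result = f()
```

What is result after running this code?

Step 1: make_func(31) creates closure capturing base = 31.
Step 2: f() returns the captured base = 31.
Step 3: result = 31

The answer is 31.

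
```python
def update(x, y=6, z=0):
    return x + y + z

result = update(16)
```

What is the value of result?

Step 1: update(16) uses defaults y = 6, z = 0.
Step 2: Returns 16 + 6 + 0 = 22.
Step 3: result = 22

The answer is 22.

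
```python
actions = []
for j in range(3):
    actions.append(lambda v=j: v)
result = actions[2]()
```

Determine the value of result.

Step 1: Default argument v=j captures j's value at each iteration.
Step 2: actions[2] captured v = 2 when j was 2.
Step 3: result = 2

The answer is 2.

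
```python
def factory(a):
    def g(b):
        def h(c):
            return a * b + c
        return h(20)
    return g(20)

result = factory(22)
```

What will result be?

Step 1: a = 22, b = 20, c = 20.
Step 2: h() computes a * b + c = 22 * 20 + 20 = 460.
Step 3: result = 460

The answer is 460.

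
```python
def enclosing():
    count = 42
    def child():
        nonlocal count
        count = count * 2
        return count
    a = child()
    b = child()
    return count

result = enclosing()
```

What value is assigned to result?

Step 1: count starts at 42.
Step 2: First child(): count = 42 * 2 = 84.
Step 3: Second child(): count = 84 * 2 = 168.
Step 4: result = 168

The answer is 168.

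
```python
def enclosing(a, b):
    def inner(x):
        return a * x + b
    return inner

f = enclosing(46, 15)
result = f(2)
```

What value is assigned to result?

Step 1: enclosing(46, 15) captures a = 46, b = 15.
Step 2: f(2) computes 46 * 2 + 15 = 107.
Step 3: result = 107

The answer is 107.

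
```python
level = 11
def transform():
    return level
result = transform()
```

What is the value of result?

Step 1: level = 11 is defined in the global scope.
Step 2: transform() looks up level. No local level exists, so Python checks the global scope via LEGB rule and finds level = 11.
Step 3: result = 11

The answer is 11.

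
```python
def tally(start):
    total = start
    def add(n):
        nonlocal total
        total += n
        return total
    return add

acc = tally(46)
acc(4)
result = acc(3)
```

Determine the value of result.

Step 1: tally(46) creates closure with total = 46.
Step 2: First acc(4): total = 46 + 4 = 50.
Step 3: Second acc(3): total = 50 + 3 = 53. result = 53

The answer is 53.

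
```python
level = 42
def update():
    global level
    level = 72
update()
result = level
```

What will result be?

Step 1: level = 42 globally.
Step 2: update() declares global level and sets it to 72.
Step 3: After update(), global level = 72. result = 72

The answer is 72.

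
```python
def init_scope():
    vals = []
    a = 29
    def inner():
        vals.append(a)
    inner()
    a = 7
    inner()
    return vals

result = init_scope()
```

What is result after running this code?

Step 1: a = 29. inner() appends current a to vals.
Step 2: First inner(): appends 29. Then a = 7.
Step 3: Second inner(): appends 7 (closure sees updated a). result = [29, 7]

The answer is [29, 7].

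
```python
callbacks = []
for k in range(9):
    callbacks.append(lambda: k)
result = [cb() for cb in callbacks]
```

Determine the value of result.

Step 1: All 9 lambdas share the same variable k.
Step 2: After the loop, k = 8.
Step 3: Each call returns 8. result = [8, 8, 8, 8, 8, 8, 8, 8, 8]

The answer is [8, 8, 8, 8, 8, 8, 8, 8, 8].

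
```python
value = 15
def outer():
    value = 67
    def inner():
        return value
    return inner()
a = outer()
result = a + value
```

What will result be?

Step 1: outer() has local value = 67. inner() reads from enclosing.
Step 2: outer() returns 67. Global value = 15 unchanged.
Step 3: result = 67 + 15 = 82

The answer is 82.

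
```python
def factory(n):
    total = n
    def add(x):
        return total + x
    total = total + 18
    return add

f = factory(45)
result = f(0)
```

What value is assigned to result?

Step 1: factory(45) sets total = 45, then total = 45 + 18 = 63.
Step 2: Closures capture by reference, so add sees total = 63.
Step 3: f(0) returns 63 + 0 = 63

The answer is 63.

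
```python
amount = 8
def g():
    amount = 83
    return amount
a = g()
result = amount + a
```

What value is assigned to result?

Step 1: Global amount = 8. g() returns local amount = 83.
Step 2: a = 83. Global amount still = 8.
Step 3: result = 8 + 83 = 91

The answer is 91.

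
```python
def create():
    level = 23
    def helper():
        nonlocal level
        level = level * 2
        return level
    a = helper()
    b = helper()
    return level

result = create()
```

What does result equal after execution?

Step 1: level starts at 23.
Step 2: First helper(): level = 23 * 2 = 46.
Step 3: Second helper(): level = 46 * 2 = 92.
Step 4: result = 92

The answer is 92.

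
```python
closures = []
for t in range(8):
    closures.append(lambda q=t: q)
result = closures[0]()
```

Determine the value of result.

Step 1: Default argument q=t captures t's value at each iteration.
Step 2: closures[0] captured q = 0 when t was 0.
Step 3: result = 0

The answer is 0.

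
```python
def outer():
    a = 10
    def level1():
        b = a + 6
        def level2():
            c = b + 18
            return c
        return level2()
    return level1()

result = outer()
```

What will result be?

Step 1: a = 10. b = a + 6 = 16.
Step 2: c = b + 18 = 16 + 18 = 34.
Step 3: result = 34

The answer is 34.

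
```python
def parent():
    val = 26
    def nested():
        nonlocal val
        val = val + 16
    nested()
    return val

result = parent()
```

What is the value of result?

Step 1: parent() sets val = 26.
Step 2: nested() uses nonlocal to modify val in parent's scope: val = 26 + 16 = 42.
Step 3: parent() returns the modified val = 42

The answer is 42.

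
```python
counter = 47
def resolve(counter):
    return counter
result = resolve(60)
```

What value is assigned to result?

Step 1: Global counter = 47.
Step 2: resolve(60) takes parameter counter = 60, which shadows the global.
Step 3: result = 60

The answer is 60.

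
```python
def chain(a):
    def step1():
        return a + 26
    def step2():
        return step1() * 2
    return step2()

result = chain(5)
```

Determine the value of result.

Step 1: chain(5) captures a = 5.
Step 2: step2() calls step1() which returns 5 + 26 = 31.
Step 3: step2() returns 31 * 2 = 62

The answer is 62.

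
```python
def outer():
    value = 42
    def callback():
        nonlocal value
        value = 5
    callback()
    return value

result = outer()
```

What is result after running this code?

Step 1: outer() sets value = 42.
Step 2: callback() uses nonlocal to reassign value = 5.
Step 3: result = 5

The answer is 5.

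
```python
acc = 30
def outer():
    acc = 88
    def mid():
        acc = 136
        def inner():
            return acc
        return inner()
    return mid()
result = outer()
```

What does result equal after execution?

Step 1: Three levels of shadowing: global 30, outer 88, mid 136.
Step 2: inner() finds acc = 136 in enclosing mid() scope.
Step 3: result = 136

The answer is 136.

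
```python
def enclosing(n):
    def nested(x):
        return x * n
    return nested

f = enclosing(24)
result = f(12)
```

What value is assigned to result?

Step 1: enclosing(24) creates a closure capturing n = 24.
Step 2: f(12) computes 12 * 24 = 288.
Step 3: result = 288

The answer is 288.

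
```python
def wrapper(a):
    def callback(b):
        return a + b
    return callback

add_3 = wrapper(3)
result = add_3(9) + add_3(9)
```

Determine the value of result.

Step 1: add_3 captures a = 3.
Step 2: add_3(9) = 3 + 9 = 12, called twice.
Step 3: result = 12 + 12 = 24

The answer is 24.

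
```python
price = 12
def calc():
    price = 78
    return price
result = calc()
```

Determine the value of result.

Step 1: Global price = 12.
Step 2: calc() creates local price = 78, shadowing the global.
Step 3: Returns local price = 78. result = 78

The answer is 78.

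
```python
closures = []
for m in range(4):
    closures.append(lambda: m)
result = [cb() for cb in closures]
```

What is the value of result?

Step 1: All 4 lambdas share the same variable m.
Step 2: After the loop, m = 3.
Step 3: Each call returns 3. result = [3, 3, 3, 3]

The answer is [3, 3, 3, 3].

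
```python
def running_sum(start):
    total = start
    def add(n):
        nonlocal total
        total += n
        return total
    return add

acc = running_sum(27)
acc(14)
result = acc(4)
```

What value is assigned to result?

Step 1: running_sum(27) creates closure with total = 27.
Step 2: First acc(14): total = 27 + 14 = 41.
Step 3: Second acc(4): total = 41 + 4 = 45. result = 45

The answer is 45.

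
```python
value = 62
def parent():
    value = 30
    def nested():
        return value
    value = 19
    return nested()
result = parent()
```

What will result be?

Step 1: parent() sets value = 30, then later value = 19.
Step 2: nested() is called after value is reassigned to 19. Closures capture variables by reference, not by value.
Step 3: result = 19

The answer is 19.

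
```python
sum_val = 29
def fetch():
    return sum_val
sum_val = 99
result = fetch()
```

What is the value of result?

Step 1: sum_val is first set to 29, then reassigned to 99.
Step 2: fetch() is called after the reassignment, so it looks up the current global sum_val = 99.
Step 3: result = 99

The answer is 99.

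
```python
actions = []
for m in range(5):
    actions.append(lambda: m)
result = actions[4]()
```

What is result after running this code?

Step 1: The loop creates 5 lambdas, all referencing the same variable m.
Step 2: After the loop, m = 4 (final value).
Step 3: actions[4]() looks up m at call time and finds 4. This is the late binding gotcha. result = 4

The answer is 4.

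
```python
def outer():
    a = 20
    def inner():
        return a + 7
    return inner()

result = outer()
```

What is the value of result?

Step 1: outer() defines a = 20.
Step 2: inner() reads a = 20 from enclosing scope, returns 20 + 7 = 27.
Step 3: result = 27

The answer is 27.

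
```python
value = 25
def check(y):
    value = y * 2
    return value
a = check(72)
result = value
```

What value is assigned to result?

Step 1: Global value = 25.
Step 2: check(72) creates local value = 72 * 2 = 144.
Step 3: Global value unchanged because no global keyword. result = 25

The answer is 25.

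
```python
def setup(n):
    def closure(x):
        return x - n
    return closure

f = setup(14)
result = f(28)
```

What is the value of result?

Step 1: setup(14) creates a closure capturing n = 14.
Step 2: f(28) computes 28 - 14 = 14.
Step 3: result = 14

The answer is 14.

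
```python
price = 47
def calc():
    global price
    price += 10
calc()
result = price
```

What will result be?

Step 1: price = 47 globally.
Step 2: calc() modifies global price: price += 10 = 57.
Step 3: result = 57

The answer is 57.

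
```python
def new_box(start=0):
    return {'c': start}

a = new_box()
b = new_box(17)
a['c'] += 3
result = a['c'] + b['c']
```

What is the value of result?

Step 1: new_box() returns a new dict each call (immutable default 0).
Step 2: a = {'c': 0}, b = {'c': 17}.
Step 3: a['c'] += 3 = 3. result = 3 + 17 = 20

The answer is 20.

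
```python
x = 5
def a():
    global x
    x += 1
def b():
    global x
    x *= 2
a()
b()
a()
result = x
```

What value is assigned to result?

Step 1: x = 5.
Step 2: a(): x = 5 + 1 = 6.
Step 3: b(): x = 6 * 2 = 12.
Step 4: a(): x = 12 + 1 = 13

The answer is 13.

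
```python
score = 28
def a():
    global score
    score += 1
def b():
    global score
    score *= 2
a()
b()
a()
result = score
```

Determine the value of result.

Step 1: score = 28.
Step 2: a(): score = 28 + 1 = 29.
Step 3: b(): score = 29 * 2 = 58.
Step 4: a(): score = 58 + 1 = 59

The answer is 59.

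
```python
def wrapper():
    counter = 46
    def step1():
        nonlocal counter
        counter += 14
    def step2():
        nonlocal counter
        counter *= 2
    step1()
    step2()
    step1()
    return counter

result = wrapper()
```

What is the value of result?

Step 1: counter = 46.
Step 2: step1(): counter = 46 + 14 = 60.
Step 3: step2(): counter = 60 * 2 = 120.
Step 4: step1(): counter = 120 + 14 = 134. result = 134

The answer is 134.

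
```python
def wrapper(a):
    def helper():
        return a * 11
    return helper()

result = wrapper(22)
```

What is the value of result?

Step 1: wrapper(22) binds parameter a = 22.
Step 2: helper() accesses a = 22 from enclosing scope.
Step 3: result = 22 * 11 = 242

The answer is 242.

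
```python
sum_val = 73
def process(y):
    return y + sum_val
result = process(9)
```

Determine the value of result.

Step 1: sum_val = 73 is defined globally.
Step 2: process(9) uses parameter y = 9 and looks up sum_val from global scope = 73.
Step 3: result = 9 + 73 = 82

The answer is 82.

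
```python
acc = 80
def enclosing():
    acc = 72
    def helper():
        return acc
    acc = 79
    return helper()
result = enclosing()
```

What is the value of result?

Step 1: enclosing() sets acc = 72, then later acc = 79.
Step 2: helper() is called after acc is reassigned to 79. Closures capture variables by reference, not by value.
Step 3: result = 79

The answer is 79.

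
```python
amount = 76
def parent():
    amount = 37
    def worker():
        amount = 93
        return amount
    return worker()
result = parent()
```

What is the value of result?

Step 1: Three scopes define amount: global (76), parent (37), worker (93).
Step 2: worker() has its own local amount = 93, which shadows both enclosing and global.
Step 3: result = 93 (local wins in LEGB)

The answer is 93.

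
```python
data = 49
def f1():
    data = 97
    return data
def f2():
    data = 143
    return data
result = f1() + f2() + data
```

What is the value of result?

Step 1: Each function shadows global data with its own local.
Step 2: f1() returns 97, f2() returns 143.
Step 3: Global data = 49 is unchanged. result = 97 + 143 + 49 = 289

The answer is 289.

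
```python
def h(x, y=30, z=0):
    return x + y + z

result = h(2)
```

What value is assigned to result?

Step 1: h(2) uses defaults y = 30, z = 0.
Step 2: Returns 2 + 30 + 0 = 32.
Step 3: result = 32

The answer is 32.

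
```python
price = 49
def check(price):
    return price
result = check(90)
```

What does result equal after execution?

Step 1: Global price = 49.
Step 2: check(90) takes parameter price = 90, which shadows the global.
Step 3: result = 90

The answer is 90.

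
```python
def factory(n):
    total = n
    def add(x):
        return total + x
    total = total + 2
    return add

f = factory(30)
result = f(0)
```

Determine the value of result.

Step 1: factory(30) sets total = 30, then total = 30 + 2 = 32.
Step 2: Closures capture by reference, so add sees total = 32.
Step 3: f(0) returns 32 + 0 = 32

The answer is 32.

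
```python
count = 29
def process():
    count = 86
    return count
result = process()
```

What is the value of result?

Step 1: Global count = 29.
Step 2: process() creates local count = 86, shadowing the global.
Step 3: Returns local count = 86. result = 86

The answer is 86.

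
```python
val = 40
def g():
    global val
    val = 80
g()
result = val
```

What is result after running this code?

Step 1: val = 40 globally.
Step 2: g() declares global val and sets it to 80.
Step 3: After g(), global val = 80. result = 80

The answer is 80.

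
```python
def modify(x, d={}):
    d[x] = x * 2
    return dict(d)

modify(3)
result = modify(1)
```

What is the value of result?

Step 1: Mutable default dict is shared across calls.
Step 2: First call adds 3: 6. Second call adds 1: 2.
Step 3: result = {3: 6, 1: 2}

The answer is {3: 6, 1: 2}.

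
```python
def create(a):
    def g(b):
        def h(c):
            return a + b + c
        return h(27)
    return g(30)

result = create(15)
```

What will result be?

Step 1: a = 15, b = 30, c = 27 across three nested scopes.
Step 2: h() accesses all three via LEGB rule.
Step 3: result = 15 + 30 + 27 = 72

The answer is 72.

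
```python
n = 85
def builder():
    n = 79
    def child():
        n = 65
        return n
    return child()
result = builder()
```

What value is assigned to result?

Step 1: Three scopes define n: global (85), builder (79), child (65).
Step 2: child() has its own local n = 65, which shadows both enclosing and global.
Step 3: result = 65 (local wins in LEGB)

The answer is 65.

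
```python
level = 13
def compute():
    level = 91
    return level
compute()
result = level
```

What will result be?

Step 1: Global level = 13.
Step 2: compute() creates local level = 91 (shadow, not modification).
Step 3: After compute() returns, global level is unchanged. result = 13

The answer is 13.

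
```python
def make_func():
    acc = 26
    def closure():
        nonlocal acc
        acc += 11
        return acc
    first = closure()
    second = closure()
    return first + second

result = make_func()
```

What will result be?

Step 1: acc starts at 26.
Step 2: First call: acc = 26 + 11 = 37, returns 37.
Step 3: Second call: acc = 37 + 11 = 48, returns 48.
Step 4: result = 37 + 48 = 85

The answer is 85.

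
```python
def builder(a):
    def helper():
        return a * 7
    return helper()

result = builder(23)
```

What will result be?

Step 1: builder(23) binds parameter a = 23.
Step 2: helper() accesses a = 23 from enclosing scope.
Step 3: result = 23 * 7 = 161

The answer is 161.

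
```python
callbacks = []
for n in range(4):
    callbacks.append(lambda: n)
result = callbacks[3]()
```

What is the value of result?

Step 1: The loop creates 4 lambdas, all referencing the same variable n.
Step 2: After the loop, n = 3 (final value).
Step 3: callbacks[3]() looks up n at call time and finds 3. This is the late binding gotcha. result = 3

The answer is 3.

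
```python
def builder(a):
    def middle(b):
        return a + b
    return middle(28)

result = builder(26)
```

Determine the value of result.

Step 1: builder(26) passes a = 26.
Step 2: middle(28) has b = 28, reads a = 26 from enclosing.
Step 3: result = 26 + 28 = 54

The answer is 54.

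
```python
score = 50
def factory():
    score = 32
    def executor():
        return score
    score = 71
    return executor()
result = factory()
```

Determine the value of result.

Step 1: factory() sets score = 32, then later score = 71.
Step 2: executor() is called after score is reassigned to 71. Closures capture variables by reference, not by value.
Step 3: result = 71

The answer is 71.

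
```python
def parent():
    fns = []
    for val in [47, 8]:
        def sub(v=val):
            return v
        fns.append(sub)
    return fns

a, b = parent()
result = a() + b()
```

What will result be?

Step 1: Default argument v=val captures val at each iteration.
Step 2: a() returns 47 (captured at first iteration), b() returns 8 (captured at second).
Step 3: result = 47 + 8 = 55

The answer is 55.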